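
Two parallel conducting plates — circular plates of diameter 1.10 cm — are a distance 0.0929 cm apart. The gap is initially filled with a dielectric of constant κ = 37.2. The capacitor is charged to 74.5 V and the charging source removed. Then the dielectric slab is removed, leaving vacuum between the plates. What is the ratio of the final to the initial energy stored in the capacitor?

Isolated ⇒ Q is held fixed.
C₂ = 0.0269 C₁ and U = Q²/(2C), so U₂/U₁ = C₁/C₂ = 37.2.

37.2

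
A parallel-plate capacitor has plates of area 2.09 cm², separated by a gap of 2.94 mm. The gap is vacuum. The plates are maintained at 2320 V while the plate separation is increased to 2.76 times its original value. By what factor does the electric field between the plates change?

Battery connected ⇒ V is held fixed.
E = V/d, so E₂/E₁ = d₁/d₂ = 0.362.

E₂/E₁ ≈ 0.362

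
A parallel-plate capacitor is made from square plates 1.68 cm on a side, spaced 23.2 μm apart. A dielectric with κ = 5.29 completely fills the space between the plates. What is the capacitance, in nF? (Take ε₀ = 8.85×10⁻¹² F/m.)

C ≈ 0.570 nF

A = (1.68 cm)² = 2.82×10⁻⁴ m².
C = κε₀A/d = 5.29 × 8.85×10⁻¹² × 2.82×10⁻⁴ / 2.32×10⁻⁵ = 5.70×10⁻¹⁰ F.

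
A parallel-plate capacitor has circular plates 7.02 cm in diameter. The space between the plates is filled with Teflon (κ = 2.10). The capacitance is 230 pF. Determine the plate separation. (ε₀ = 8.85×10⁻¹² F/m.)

A = π(7.02/2 cm)² = 3.87×10⁻³ m².
d = κε₀A/C = 2.10 × 8.85×10⁻¹² × 3.87×10⁻³ / 2.30×10⁻¹⁰ = 3.13×10⁻⁴ m.

d ≈ 313 μm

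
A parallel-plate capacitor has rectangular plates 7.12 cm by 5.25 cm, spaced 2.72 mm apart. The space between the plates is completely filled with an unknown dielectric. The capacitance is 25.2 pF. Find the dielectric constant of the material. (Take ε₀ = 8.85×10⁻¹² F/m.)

A = 7.12 × 5.25 cm² = 3.74×10⁻³ m².
κ = Cd/(ε₀A) = 2.52×10⁻¹¹ × 2.72×10⁻³ / (8.85×10⁻¹² × 3.74×10⁻³) = 2.07.

κ ≈ 2.07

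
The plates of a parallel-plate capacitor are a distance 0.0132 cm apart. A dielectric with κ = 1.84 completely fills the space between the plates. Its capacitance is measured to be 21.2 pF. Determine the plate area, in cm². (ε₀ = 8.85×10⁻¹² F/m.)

A = Cd/(κε₀) = 2.12×10⁻¹¹ × 1.32×10⁻⁴ / (1.84 × 8.85×10⁻¹²) = 1.72×10⁻⁴ m².

1.72 cm²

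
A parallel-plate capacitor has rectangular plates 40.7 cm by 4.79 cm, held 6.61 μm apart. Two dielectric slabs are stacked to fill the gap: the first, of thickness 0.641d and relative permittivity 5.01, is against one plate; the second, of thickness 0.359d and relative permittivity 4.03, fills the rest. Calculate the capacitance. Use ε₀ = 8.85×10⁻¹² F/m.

120 nF

A = 40.7 × 4.79 cm² = 1.95×10⁻² m².
Stacked slabs ⇒ two capacitors in series, each with the full plate area.
C₁ = κ₁ε₀A/d₁ = 5.01 × 8.85×10⁻¹² × 1.95×10⁻² / 4.24×10⁻⁶ = 2.04×10⁻⁷ F.
C₂ = κ₂ε₀A/d₂ = 4.03 × 8.85×10⁻¹² × 1.95×10⁻² / 2.37×10⁻⁶ = 2.93×10⁻⁷ F.
C = (1/C₁ + 1/C₂)⁻¹ = 1.20×10⁻⁷ F.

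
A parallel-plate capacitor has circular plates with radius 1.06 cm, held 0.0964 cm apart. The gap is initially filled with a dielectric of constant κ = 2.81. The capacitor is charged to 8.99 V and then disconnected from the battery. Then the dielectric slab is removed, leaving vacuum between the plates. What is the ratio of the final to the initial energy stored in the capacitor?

Isolated ⇒ Q is held fixed.
C₂ = 0.356 C₁ and U = Q²/(2C), so U₂/U₁ = C₁/C₂ = 2.81.

2.81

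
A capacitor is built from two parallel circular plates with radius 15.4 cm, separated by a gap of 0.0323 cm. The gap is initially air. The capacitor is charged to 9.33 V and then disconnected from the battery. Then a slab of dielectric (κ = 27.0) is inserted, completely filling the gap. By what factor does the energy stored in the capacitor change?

Isolated ⇒ Q is held fixed.
C₂ = 27.0 C₁ and U = Q²/(2C), so U₂/U₁ = C₁/C₂ = 0.0370.

0.0370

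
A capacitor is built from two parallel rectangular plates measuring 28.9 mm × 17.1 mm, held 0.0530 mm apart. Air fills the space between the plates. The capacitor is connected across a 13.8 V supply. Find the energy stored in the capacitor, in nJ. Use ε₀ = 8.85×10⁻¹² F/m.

A = 28.9 × 17.1 mm² = 4.94×10⁻⁴ m².
C = ε₀A/d = 8.85×10⁻¹² × 4.94×10⁻⁴ / 5.30×10⁻⁵ = 8.25×10⁻¹¹ F.
U = ½CV² = ½ × 8.25×10⁻¹¹ × (13.8)² = 7.86×10⁻⁹ J.

U ≈ 7.86 nJ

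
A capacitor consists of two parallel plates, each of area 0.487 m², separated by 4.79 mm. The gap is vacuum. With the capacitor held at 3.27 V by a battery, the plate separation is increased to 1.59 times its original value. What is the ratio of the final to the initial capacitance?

C = ε₀A/d scales as 1/d, so C₂/C₁ = d₁/d₂ = 1/1.59 = 0.629.

C₂/C₁ ≈ 0.629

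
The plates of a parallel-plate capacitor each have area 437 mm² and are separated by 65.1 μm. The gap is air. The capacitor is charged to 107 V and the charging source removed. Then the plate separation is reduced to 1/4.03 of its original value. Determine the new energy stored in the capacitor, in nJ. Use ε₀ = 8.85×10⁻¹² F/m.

U ≈ 84.4 nJ

A = 437 mm² = 4.37×10⁻⁴ m².
Initially C₁ = ε₀A/d = 8.85×10⁻¹² × 4.37×10⁻⁴ / 6.51×10⁻⁵ = 5.94×10⁻¹¹ F.
U₁ = 3.40×10⁻⁷ J.
Isolated ⇒ Q is held fixed. C₂ = 4.03 C₁ and U = Q²/(2C), so U₂/U₁ = C₁/C₂ = 0.248.
U₂ = 0.248 × 3.40×10⁻⁷ = 8.44×10⁻⁸ J.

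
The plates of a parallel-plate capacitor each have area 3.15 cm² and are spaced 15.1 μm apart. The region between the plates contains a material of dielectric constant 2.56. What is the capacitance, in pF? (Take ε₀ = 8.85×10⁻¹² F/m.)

A = 3.15 cm² = 3.15×10⁻⁴ m².
C = κε₀A/d = 2.56 × 8.85×10⁻¹² × 3.15×10⁻⁴ / 1.51×10⁻⁵ = 4.73×10⁻¹⁰ F.

473 pF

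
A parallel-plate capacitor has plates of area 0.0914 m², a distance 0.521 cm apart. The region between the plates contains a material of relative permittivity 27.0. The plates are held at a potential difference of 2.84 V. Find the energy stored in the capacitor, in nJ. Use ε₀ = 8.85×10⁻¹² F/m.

16.9 nJ

C = κε₀A/d = 27.0 × 8.85×10⁻¹² × 9.14×10⁻² / 5.21×10⁻³ = 4.19×10⁻⁹ F.
U = ½CV² = ½ × 4.19×10⁻⁹ × (2.84)² = 1.69×10⁻⁸ J.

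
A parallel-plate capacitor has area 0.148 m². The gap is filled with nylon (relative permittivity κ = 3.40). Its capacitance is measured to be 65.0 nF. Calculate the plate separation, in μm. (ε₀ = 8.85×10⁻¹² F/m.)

68.5 μm

d = κε₀A/C = 3.40 × 8.85×10⁻¹² × 0.148 / 6.50×10⁻⁸ = 6.85×10⁻⁵ m.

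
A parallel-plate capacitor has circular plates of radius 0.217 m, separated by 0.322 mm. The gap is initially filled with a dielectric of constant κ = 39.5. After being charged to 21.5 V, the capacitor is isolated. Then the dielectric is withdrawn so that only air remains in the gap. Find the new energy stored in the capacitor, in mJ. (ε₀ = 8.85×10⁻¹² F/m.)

A = π(0.217 m)² = 0.148 m².
Initially C₁ = κε₀A/d = 39.5 × 8.85×10⁻¹² × 0.148 / 3.22×10⁻⁴ = 1.61×10⁻⁷ F.
U₁ = 3.71×10⁻⁵ J.
Isolated ⇒ Q is held fixed. C₂ = 0.0253 C₁ and U = Q²/(2C), so U₂/U₁ = C₁/C₂ = 39.5.
U₂ = 39.5 × 3.71×10⁻⁵ = 1.47×10⁻³ J.

U ≈ 1.47 mJ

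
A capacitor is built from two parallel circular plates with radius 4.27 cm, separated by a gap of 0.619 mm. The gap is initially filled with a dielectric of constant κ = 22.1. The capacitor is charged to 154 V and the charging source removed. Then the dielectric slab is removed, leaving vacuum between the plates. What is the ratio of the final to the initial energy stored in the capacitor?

Isolated ⇒ Q is held fixed.
C₂ = 0.0452 C₁ and U = Q²/(2C), so U₂/U₁ = C₁/C₂ = 22.1.

22.1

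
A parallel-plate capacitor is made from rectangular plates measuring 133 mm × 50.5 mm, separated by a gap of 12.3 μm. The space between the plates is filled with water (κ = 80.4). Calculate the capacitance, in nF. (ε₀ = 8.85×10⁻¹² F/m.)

389 nF

A = 133 × 50.5 mm² = 6.72×10⁻³ m².
C = κε₀A/d = 80.4 × 8.85×10⁻¹² × 6.72×10⁻³ / 1.23×10⁻⁵ = 3.89×10⁻⁷ F.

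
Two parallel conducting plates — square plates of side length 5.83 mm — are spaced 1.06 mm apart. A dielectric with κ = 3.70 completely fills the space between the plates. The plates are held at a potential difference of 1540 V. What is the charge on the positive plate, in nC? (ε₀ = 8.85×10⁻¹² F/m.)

1.62 nC

A = (5.83 mm)² = 3.40×10⁻⁵ m².
C = κε₀A/d = 3.70 × 8.85×10⁻¹² × 3.40×10⁻⁵ / 1.06×10⁻³ = 1.05×10⁻¹² F.
Q = CV = 1.05×10⁻¹² × 1540 = 1.62×10⁻⁹ C.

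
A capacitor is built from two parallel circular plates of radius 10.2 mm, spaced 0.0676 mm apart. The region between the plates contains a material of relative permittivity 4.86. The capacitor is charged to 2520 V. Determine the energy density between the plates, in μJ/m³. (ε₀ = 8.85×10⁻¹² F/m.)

u ≈ 2.99×10¹⁰ μJ/m³

E = V/d = 2520 / 6.76×10⁻⁵ = 3.73×10⁷ V/m.
u = ½κε₀E² = ½ × 4.86 × 8.85×10⁻¹² × (3.73×10⁷)² = 2.99×10⁴ J/m³.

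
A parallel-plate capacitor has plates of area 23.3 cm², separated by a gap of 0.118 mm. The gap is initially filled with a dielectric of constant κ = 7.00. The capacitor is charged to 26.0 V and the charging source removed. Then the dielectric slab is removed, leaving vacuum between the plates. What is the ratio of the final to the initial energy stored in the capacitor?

Isolated ⇒ Q is held fixed.
C₂ = 0.143 C₁ and U = Q²/(2C), so U₂/U₁ = C₁/C₂ = 7.00.

U₂/U₁ ≈ 7.00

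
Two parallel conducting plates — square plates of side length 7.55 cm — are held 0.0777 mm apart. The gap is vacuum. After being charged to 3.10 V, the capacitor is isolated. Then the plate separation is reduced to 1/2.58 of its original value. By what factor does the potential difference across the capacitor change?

Isolated ⇒ Q is held fixed.
C₂ = 2.58 C₁ and V = Q/C, so V₂/V₁ = C₁/C₂ = 0.388.

V₂/V₁ ≈ 0.388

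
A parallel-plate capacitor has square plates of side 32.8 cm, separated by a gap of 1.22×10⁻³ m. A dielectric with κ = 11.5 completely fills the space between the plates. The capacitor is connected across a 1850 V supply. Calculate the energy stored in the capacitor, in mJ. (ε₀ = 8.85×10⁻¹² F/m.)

U ≈ 15.4 mJ

A = (32.8 cm)² = 0.108 m².
C = κε₀A/d = 11.5 × 8.85×10⁻¹² × 0.108 / 1.22×10⁻³ = 8.97×10⁻⁹ F.
U = ½CV² = ½ × 8.97×10⁻⁹ × (1850)² = 1.54×10⁻² J.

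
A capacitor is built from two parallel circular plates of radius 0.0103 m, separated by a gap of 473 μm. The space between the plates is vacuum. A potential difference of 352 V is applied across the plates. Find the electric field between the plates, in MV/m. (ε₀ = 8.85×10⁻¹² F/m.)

E = V/d = 352 / 4.73×10⁻⁴ = 7.44×10⁵ V/m.

E ≈ 0.744 MV/m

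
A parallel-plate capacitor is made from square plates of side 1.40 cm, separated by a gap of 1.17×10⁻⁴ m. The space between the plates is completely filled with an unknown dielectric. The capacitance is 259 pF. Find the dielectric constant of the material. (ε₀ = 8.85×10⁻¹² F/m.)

A = (1.40 cm)² = 1.96×10⁻⁴ m².
κ = Cd/(ε₀A) = 2.59×10⁻¹⁰ × 1.17×10⁻⁴ / (8.85×10⁻¹² × 1.96×10⁻⁴) = 17.5.

17.5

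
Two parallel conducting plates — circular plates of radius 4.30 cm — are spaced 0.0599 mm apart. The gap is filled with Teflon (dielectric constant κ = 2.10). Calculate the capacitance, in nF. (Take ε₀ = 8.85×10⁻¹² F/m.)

A = π(4.30 cm)² = 5.81×10⁻³ m².
C = κε₀A/d = 2.10 × 8.85×10⁻¹² × 5.81×10⁻³ / 5.99×10⁻⁵ = 1.80×10⁻⁹ F.

C ≈ 1.80 nF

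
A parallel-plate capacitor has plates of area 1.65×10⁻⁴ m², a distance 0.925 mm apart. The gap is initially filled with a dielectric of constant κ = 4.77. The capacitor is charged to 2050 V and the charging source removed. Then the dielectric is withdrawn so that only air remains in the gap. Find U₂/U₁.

Isolated ⇒ Q is held fixed.
C₂ = 0.210 C₁ and U = Q²/(2C), so U₂/U₁ = C₁/C₂ = 4.77.

4.77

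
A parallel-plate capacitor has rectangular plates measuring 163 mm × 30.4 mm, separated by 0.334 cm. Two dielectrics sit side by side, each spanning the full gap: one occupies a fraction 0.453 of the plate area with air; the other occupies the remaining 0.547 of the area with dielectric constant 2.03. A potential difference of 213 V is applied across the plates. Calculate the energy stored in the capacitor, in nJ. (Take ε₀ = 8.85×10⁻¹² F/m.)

U ≈ 466 nJ

A = 163 × 30.4 mm² = 4.96×10⁻³ m².
Side-by-side slabs ⇒ two capacitors in parallel, each spanning the full gap.
C₁ = κ₁ε₀A₁/d = 1.00 × 8.85×10⁻¹² × 2.24×10⁻³ / 3.34×10⁻³ = 5.95×10⁻¹² F.
C₂ = κ₂ε₀A₂/d = 2.03 × 8.85×10⁻¹² × 2.71×10⁻³ / 3.34×10⁻³ = 1.46×10⁻¹¹ F.
C = C₁ + C₂ = 2.05×10⁻¹¹ F.
U = ½CV² = ½ × 2.05×10⁻¹¹ × (213)² = 4.66×10⁻⁷ J.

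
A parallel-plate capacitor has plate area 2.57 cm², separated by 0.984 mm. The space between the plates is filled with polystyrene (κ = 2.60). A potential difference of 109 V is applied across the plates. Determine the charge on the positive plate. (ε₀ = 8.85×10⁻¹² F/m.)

0.655 nC

A = 2.57 cm² = 2.57×10⁻⁴ m².
C = κε₀A/d = 2.60 × 8.85×10⁻¹² × 2.57×10⁻⁴ / 9.84×10⁻⁴ = 6.01×10⁻¹² F.
Q = CV = 6.01×10⁻¹² × 109 = 6.55×10⁻¹⁰ C.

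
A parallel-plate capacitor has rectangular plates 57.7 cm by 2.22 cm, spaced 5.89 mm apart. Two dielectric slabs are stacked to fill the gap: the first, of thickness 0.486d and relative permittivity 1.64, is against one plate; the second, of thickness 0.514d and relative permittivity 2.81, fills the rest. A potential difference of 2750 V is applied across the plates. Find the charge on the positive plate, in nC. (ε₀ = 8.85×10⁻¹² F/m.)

A = 57.7 × 2.22 cm² = 1.28×10⁻² m².
Stacked slabs ⇒ two capacitors in series, each with the full plate area.
C₁ = κ₁ε₀A/d₁ = 1.64 × 8.85×10⁻¹² × 1.28×10⁻² / 2.86×10⁻³ = 6.49×10⁻¹¹ F.
C₂ = κ₂ε₀A/d₂ = 2.81 × 8.85×10⁻¹² × 1.28×10⁻² / 3.03×10⁻³ = 1.05×10⁻¹⁰ F.
C = (1/C₁ + 1/C₂)⁻¹ = 4.02×10⁻¹¹ F.
Q = CV = 4.02×10⁻¹¹ × 2750 = 1.10×10⁻⁷ C.

110 nC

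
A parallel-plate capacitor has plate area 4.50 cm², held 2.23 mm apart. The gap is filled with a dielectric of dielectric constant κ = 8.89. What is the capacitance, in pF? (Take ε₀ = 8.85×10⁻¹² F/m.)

C ≈ 15.9 pF

A = 4.50 cm² = 4.50×10⁻⁴ m².
C = κε₀A/d = 8.89 × 8.85×10⁻¹² × 4.50×10⁻⁴ / 2.23×10⁻³ = 1.59×10⁻¹¹ F.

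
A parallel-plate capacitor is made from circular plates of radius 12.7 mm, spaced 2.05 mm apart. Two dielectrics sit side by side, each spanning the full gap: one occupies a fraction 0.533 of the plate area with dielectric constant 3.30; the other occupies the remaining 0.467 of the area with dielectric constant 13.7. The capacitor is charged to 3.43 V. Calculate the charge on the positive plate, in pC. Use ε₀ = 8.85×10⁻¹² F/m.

61.2 pC

A = π(12.7 mm)² = 5.07×10⁻⁴ m².
Side-by-side slabs ⇒ two capacitors in parallel, each spanning the full gap.
C₁ = κ₁ε₀A₁/d = 3.30 × 8.85×10⁻¹² × 2.70×10⁻⁴ / 2.05×10⁻³ = 3.85×10⁻¹² F.
C₂ = κ₂ε₀A₂/d = 13.7 × 8.85×10⁻¹² × 2.37×10⁻⁴ / 2.05×10⁻³ = 1.40×10⁻¹¹ F.
C = C₁ + C₂ = 1.78×10⁻¹¹ F.
Q = CV = 1.78×10⁻¹¹ × 3.43 = 6.12×10⁻¹¹ C.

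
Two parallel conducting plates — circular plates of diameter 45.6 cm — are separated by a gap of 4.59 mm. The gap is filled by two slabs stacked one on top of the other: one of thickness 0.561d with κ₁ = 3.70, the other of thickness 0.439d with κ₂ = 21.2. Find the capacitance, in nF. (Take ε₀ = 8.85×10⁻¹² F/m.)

A = π(45.6/2 cm)² = 0.163 m².
Stacked slabs ⇒ two capacitors in series, each with the full plate area.
C₁ = κ₁ε₀A/d₁ = 3.70 × 8.85×10⁻¹² × 0.163 / 2.57×10⁻³ = 2.08×10⁻⁹ F.
C₂ = κ₂ε₀A/d₂ = 21.2 × 8.85×10⁻¹² × 0.163 / 2.02×10⁻³ = 1.52×10⁻⁸ F.
C = (1/C₁ + 1/C₂)⁻¹ = 1.83×10⁻⁹ F.

1.83 nF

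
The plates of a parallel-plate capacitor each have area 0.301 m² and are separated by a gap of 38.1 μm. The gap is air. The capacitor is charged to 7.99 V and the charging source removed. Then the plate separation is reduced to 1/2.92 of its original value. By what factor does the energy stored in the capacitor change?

0.342

Isolated ⇒ Q is held fixed.
C₂ = 2.92 C₁ and U = Q²/(2C), so U₂/U₁ = C₁/C₂ = 0.342.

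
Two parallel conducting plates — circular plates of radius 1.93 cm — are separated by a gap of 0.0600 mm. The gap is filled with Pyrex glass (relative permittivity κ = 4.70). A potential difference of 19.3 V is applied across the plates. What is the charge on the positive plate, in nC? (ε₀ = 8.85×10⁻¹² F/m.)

Q ≈ 15.7 nC

A = π(1.93 cm)² = 1.17×10⁻³ m².
C = κε₀A/d = 4.70 × 8.85×10⁻¹² × 1.17×10⁻³ / 6.00×10⁻⁵ = 8.11×10⁻¹⁰ F.
Q = CV = 8.11×10⁻¹⁰ × 19.3 = 1.57×10⁻⁸ C.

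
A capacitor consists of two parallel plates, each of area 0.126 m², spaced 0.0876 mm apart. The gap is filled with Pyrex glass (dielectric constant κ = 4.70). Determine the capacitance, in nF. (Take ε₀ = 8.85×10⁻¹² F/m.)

59.8 nF

C = κε₀A/d = 4.70 × 8.85×10⁻¹² × 0.126 / 8.76×10⁻⁵ = 5.98×10⁻⁸ F.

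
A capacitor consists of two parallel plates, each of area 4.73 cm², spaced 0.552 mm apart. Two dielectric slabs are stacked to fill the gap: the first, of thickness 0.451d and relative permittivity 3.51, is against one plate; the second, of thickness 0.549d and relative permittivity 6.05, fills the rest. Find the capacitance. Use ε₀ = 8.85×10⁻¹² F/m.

C ≈ 34.6 pF

A = 4.73 cm² = 4.73×10⁻⁴ m².
Stacked slabs ⇒ two capacitors in series, each with the full plate area.
C₁ = κ₁ε₀A/d₁ = 3.51 × 8.85×10⁻¹² × 4.73×10⁻⁴ / 2.49×10⁻⁴ = 5.90×10⁻¹¹ F.
C₂ = κ₂ε₀A/d₂ = 6.05 × 8.85×10⁻¹² × 4.73×10⁻⁴ / 3.03×10⁻⁴ = 8.36×10⁻¹¹ F.
C = (1/C₁ + 1/C₂)⁻¹ = 3.46×10⁻¹¹ F.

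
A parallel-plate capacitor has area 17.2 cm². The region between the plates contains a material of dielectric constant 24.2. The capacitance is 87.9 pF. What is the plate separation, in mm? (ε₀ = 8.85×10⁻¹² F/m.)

A = 17.2 cm² = 1.72×10⁻³ m².
d = κε₀A/C = 24.2 × 8.85×10⁻¹² × 1.72×10⁻³ / 8.79×10⁻¹¹ = 4.19×10⁻³ m.

d ≈ 4.19 mm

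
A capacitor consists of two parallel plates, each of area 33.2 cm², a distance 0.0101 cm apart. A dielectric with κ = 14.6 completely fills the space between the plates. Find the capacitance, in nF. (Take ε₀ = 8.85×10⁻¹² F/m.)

C ≈ 4.25 nF

A = 33.2 cm² = 3.32×10⁻³ m².
C = κε₀A/d = 14.6 × 8.85×10⁻¹² × 3.32×10⁻³ / 1.01×10⁻⁴ = 4.25×10⁻⁹ F.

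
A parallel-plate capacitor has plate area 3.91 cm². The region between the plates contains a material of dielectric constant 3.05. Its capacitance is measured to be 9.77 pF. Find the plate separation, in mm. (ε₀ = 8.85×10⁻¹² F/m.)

A = 3.91 cm² = 3.91×10⁻⁴ m².
d = κε₀A/C = 3.05 × 8.85×10⁻¹² × 3.91×10⁻⁴ / 9.77×10⁻¹² = 1.08×10⁻³ m.

1.08 mm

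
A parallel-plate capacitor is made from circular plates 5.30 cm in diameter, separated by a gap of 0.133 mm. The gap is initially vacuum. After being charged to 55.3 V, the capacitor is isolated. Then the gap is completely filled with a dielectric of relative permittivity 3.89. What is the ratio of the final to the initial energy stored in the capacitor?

Isolated ⇒ Q is held fixed.
C₂ = 3.89 C₁ and U = Q²/(2C), so U₂/U₁ = C₁/C₂ = 0.257.

U₂/U₁ ≈ 0.257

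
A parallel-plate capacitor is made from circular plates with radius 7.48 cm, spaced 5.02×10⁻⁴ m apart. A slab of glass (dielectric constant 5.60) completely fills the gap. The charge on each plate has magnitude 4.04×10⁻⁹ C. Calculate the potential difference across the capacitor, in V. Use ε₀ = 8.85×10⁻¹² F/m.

A = π(7.48 cm)² = 1.76×10⁻² m².
C = κε₀A/d = 5.60 × 8.85×10⁻¹² × 1.76×10⁻² / 5.02×10⁻⁴ = 1.74×10⁻⁹ F.
V = Q/C = 4.04×10⁻⁹ / 1.74×10⁻⁹ = 2.33 V.

2.33 V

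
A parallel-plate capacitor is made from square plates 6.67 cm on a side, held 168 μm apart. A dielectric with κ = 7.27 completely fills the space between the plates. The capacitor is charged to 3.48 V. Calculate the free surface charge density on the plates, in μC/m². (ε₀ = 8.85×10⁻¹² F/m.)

A = (6.67 cm)² = 4.45×10⁻³ m².
C = κε₀A/d = 7.27 × 8.85×10⁻¹² × 4.45×10⁻³ / 1.68×10⁻⁴ = 1.70×10⁻⁹ F.
σ = Q/A = CV/A = 1.70×10⁻⁹ × 3.48 / 4.45×10⁻³ = 1.33×10⁻⁶ C/m².

σ ≈ 1.33 μC/m²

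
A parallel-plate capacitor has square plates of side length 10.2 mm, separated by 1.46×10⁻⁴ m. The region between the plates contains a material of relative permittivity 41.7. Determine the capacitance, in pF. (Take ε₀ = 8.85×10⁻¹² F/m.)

263 pF

A = (10.2 mm)² = 1.04×10⁻⁴ m².
C = κε₀A/d = 41.7 × 8.85×10⁻¹² × 1.04×10⁻⁴ / 1.46×10⁻⁴ = 2.63×10⁻¹⁰ F.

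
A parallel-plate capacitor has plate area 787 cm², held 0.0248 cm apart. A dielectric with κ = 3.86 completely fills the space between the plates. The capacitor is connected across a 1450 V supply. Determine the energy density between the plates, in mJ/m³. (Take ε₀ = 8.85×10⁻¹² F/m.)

5.84×10⁵ mJ/m³

E = V/d = 1450 / 2.48×10⁻⁴ = 5.85×10⁶ V/m.
u = ½κε₀E² = ½ × 3.86 × 8.85×10⁻¹² × (5.85×10⁶)² = 5.84×10² J/m³.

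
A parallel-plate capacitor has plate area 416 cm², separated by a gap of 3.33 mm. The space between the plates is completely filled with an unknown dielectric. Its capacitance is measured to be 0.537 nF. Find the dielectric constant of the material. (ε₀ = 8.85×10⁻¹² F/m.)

A = 416 cm² = 4.16×10⁻² m².
κ = Cd/(ε₀A) = 5.37×10⁻¹⁰ × 3.33×10⁻³ / (8.85×10⁻¹² × 4.16×10⁻²) = 4.86.

κ ≈ 4.86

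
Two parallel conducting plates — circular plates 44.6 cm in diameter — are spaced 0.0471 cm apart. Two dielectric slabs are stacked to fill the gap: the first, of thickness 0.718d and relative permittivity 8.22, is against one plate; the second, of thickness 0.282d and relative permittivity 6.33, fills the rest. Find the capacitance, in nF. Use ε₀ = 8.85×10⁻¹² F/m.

22.3 nF

A = π(44.6/2 cm)² = 0.156 m².
Stacked slabs ⇒ two capacitors in series, each with the full plate area.
C₁ = κ₁ε₀A/d₁ = 8.22 × 8.85×10⁻¹² × 0.156 / 3.38×10⁻⁴ = 3.36×10⁻⁸ F.
C₂ = κ₂ε₀A/d₂ = 6.33 × 8.85×10⁻¹² × 0.156 / 1.33×10⁻⁴ = 6.59×10⁻⁸ F.
C = (1/C₁ + 1/C₂)⁻¹ = 2.23×10⁻⁸ F.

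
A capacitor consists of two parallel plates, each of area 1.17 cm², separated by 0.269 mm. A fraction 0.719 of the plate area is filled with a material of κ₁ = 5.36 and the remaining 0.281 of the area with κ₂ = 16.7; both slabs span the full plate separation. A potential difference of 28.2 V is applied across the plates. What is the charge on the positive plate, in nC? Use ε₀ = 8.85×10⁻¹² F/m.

Q ≈ 0.928 nC

A = 1.17 cm² = 1.17×10⁻⁴ m².
Side-by-side slabs ⇒ two capacitors in parallel, each spanning the full gap.
C₁ = κ₁ε₀A₁/d = 5.36 × 8.85×10⁻¹² × 8.41×10⁻⁵ / 2.69×10⁻⁴ = 1.48×10⁻¹¹ F.
C₂ = κ₂ε₀A₂/d = 16.7 × 8.85×10⁻¹² × 3.29×10⁻⁵ / 2.69×10⁻⁴ = 1.81×10⁻¹¹ F.
C = C₁ + C₂ = 3.29×10⁻¹¹ F.
Q = CV = 3.29×10⁻¹¹ × 28.2 = 9.28×10⁻¹⁰ C.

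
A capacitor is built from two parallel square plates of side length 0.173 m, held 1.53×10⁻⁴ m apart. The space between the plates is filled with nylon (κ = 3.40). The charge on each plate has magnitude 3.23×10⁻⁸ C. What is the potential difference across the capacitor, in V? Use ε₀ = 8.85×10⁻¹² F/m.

A = (0.173 m)² = 2.99×10⁻² m².
C = κε₀A/d = 3.40 × 8.85×10⁻¹² × 2.99×10⁻² / 1.53×10⁻⁴ = 5.89×10⁻⁹ F.
V = Q/C = 3.23×10⁻⁸ / 5.89×10⁻⁹ = 5.49 V.

V ≈ 5.49 V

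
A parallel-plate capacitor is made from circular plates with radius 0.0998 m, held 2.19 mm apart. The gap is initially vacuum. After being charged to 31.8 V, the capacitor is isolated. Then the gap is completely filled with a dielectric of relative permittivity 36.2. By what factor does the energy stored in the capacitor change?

U₂/U₁ ≈ 0.0276

Isolated ⇒ Q is held fixed.
C₂ = 36.2 C₁ and U = Q²/(2C), so U₂/U₁ = C₁/C₂ = 0.0276.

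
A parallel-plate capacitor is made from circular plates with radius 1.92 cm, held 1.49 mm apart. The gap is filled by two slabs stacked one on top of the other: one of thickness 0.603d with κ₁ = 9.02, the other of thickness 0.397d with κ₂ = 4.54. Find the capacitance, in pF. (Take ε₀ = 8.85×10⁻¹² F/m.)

C ≈ 44.6 pF

A = π(1.92 cm)² = 1.16×10⁻³ m².
Stacked slabs ⇒ two capacitors in series, each with the full plate area.
C₁ = κ₁ε₀A/d₁ = 9.02 × 8.85×10⁻¹² × 1.16×10⁻³ / 8.98×10⁻⁴ = 1.03×10⁻¹⁰ F.
C₂ = κ₂ε₀A/d₂ = 4.54 × 8.85×10⁻¹² × 1.16×10⁻³ / 5.92×10⁻⁴ = 7.87×10⁻¹¹ F.
C = (1/C₁ + 1/C₂)⁻¹ = 4.46×10⁻¹¹ F.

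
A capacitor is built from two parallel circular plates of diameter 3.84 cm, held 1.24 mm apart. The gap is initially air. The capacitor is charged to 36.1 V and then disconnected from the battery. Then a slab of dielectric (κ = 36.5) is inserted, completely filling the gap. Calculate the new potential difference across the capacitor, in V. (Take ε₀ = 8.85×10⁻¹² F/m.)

V ≈ 0.989 V

A = π(3.84/2 cm)² = 1.16×10⁻³ m².
Initially C₁ = ε₀A/d = 8.85×10⁻¹² × 1.16×10⁻³ / 1.24×10⁻³ = 8.27×10⁻¹² F.
V₁ = 36.1 V.
Isolated ⇒ Q is held fixed. C₂ = 36.5 C₁ and V = Q/C, so V₂/V₁ = C₁/C₂ = 0.0274.
V₂ = 0.0274 × 36.1 = 0.989 V.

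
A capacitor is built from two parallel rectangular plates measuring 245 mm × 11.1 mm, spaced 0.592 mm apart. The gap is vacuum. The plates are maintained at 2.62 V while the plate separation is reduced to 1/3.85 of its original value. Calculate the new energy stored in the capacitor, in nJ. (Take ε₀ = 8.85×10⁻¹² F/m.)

A = 245 × 11.1 mm² = 2.72×10⁻³ m².
Initially C₁ = ε₀A/d = 8.85×10⁻¹² × 2.72×10⁻³ / 5.92×10⁻⁴ = 4.07×10⁻¹¹ F.
U₁ = 1.40×10⁻¹⁰ J.
Battery connected ⇒ V is held fixed. C₂ = 3.85 C₁ and U = ½CV², so U₂/U₁ = C₂/C₁ = 3.85.
U₂ = 3.85 × 1.40×10⁻¹⁰ = 5.37×10⁻¹⁰ J.

0.537 nJ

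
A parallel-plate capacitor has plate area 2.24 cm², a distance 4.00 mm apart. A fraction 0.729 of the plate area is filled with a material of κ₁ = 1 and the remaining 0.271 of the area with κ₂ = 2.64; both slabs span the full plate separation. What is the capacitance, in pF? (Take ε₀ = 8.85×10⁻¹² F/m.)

C ≈ 0.716 pF

A = 2.24 cm² = 2.24×10⁻⁴ m².
Side-by-side slabs ⇒ two capacitors in parallel, each spanning the full gap.
C₁ = κ₁ε₀A₁/d = 1.00 × 8.85×10⁻¹² × 1.63×10⁻⁴ / 4.00×10⁻³ = 3.61×10⁻¹³ F.
C₂ = κ₂ε₀A₂/d = 2.64 × 8.85×10⁻¹² × 6.07×10⁻⁵ / 4.00×10⁻³ = 3.55×10⁻¹³ F.
C = C₁ + C₂ = 7.16×10⁻¹³ F.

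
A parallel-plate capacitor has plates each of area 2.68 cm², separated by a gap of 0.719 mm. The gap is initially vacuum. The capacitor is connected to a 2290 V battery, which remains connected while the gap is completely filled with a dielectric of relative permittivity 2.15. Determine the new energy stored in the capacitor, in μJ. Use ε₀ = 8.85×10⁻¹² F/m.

U ≈ 18.6 μJ

A = 2.68 cm² = 2.68×10⁻⁴ m².
Initially C₁ = ε₀A/d = 8.85×10⁻¹² × 2.68×10⁻⁴ / 7.19×10⁻⁴ = 3.30×10⁻¹² F.
U₁ = 8.65×10⁻⁶ J.
Battery connected ⇒ V is held fixed. C₂ = 2.15 C₁ and U = ½CV², so U₂/U₁ = C₂/C₁ = 2.15.
U₂ = 2.15 × 8.65×10⁻⁶ = 1.86×10⁻⁵ J.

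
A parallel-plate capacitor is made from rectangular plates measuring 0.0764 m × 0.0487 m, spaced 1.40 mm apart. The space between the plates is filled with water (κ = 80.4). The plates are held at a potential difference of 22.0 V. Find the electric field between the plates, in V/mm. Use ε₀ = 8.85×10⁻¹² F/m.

15.7 V/mm

E = V/d = 22.0 / 1.40×10⁻³ = 1.57×10⁴ V/m.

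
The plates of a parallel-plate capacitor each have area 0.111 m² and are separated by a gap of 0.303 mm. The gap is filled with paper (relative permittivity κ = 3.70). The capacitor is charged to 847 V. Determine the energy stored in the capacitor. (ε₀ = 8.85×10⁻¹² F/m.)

C = κε₀A/d = 3.70 × 8.85×10⁻¹² × 0.111 / 3.03×10⁻⁴ = 1.20×10⁻⁸ F.
U = ½CV² = ½ × 1.20×10⁻⁸ × (847)² = 4.30×10⁻³ J.

4.30 mJ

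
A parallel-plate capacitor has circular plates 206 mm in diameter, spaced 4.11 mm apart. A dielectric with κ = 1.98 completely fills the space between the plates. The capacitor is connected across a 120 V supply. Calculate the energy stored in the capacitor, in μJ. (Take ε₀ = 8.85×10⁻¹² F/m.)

U ≈ 1.02 μJ

A = π(206/2 mm)² = 3.33×10⁻² m².
C = κε₀A/d = 1.98 × 8.85×10⁻¹² × 3.33×10⁻² / 4.11×10⁻³ = 1.42×10⁻¹⁰ F.
U = ½CV² = ½ × 1.42×10⁻¹⁰ × (120)² = 1.02×10⁻⁶ J.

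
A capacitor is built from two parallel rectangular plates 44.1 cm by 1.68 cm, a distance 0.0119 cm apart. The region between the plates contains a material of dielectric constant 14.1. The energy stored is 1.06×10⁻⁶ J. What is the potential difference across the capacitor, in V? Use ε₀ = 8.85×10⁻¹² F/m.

V ≈ 16.5 V

A = 44.1 × 1.68 cm² = 7.41×10⁻³ m².
C = κε₀A/d = 14.1 × 8.85×10⁻¹² × 7.41×10⁻³ / 1.19×10⁻⁴ = 7.77×10⁻⁹ F.
V = √(2U/C) = √(2 × 1.06×10⁻⁶ / 7.77×10⁻⁹) = 16.5 V.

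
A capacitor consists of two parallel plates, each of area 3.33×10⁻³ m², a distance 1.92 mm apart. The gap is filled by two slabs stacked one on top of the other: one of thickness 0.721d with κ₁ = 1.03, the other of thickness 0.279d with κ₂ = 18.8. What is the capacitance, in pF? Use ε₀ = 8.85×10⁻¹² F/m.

Stacked slabs ⇒ two capacitors in series, each with the full plate area.
C₁ = κ₁ε₀A/d₁ = 1.03 × 8.85×10⁻¹² × 3.33×10⁻³ / 1.38×10⁻³ = 2.19×10⁻¹¹ F.
C₂ = κ₂ε₀A/d₂ = 18.8 × 8.85×10⁻¹² × 3.33×10⁻³ / 5.36×10⁻⁴ = 1.03×10⁻⁹ F.
C = (1/C₁ + 1/C₂)⁻¹ = 2.15×10⁻¹¹ F.

C ≈ 21.5 pF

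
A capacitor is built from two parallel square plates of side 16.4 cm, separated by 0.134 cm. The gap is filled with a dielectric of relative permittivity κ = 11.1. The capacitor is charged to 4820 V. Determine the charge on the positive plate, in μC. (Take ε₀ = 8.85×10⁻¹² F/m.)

Q ≈ 9.50 μC

A = (16.4 cm)² = 2.69×10⁻² m².
C = κε₀A/d = 11.1 × 8.85×10⁻¹² × 2.69×10⁻² / 1.34×10⁻³ = 1.97×10⁻⁹ F.
Q = CV = 1.97×10⁻⁹ × 4820 = 9.50×10⁻⁶ C.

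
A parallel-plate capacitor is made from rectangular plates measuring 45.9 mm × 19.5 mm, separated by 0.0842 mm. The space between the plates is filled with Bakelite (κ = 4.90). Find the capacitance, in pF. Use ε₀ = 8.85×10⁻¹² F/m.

461 pF

A = 45.9 × 19.5 mm² = 8.95×10⁻⁴ m².
C = κε₀A/d = 4.90 × 8.85×10⁻¹² × 8.95×10⁻⁴ / 8.42×10⁻⁵ = 4.61×10⁻¹⁰ F.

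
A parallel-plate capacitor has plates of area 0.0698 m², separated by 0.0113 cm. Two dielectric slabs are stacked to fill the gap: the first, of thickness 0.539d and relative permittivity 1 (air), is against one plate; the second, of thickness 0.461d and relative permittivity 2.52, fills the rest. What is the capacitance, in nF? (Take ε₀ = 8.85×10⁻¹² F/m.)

C ≈ 7.57 nF

Stacked slabs ⇒ two capacitors in series, each with the full plate area.
C₁ = κ₁ε₀A/d₁ = 1.00 × 8.85×10⁻¹² × 6.98×10⁻² / 6.09×10⁻⁵ = 1.01×10⁻⁸ F.
C₂ = κ₂ε₀A/d₂ = 2.52 × 8.85×10⁻¹² × 6.98×10⁻² / 5.21×10⁻⁵ = 2.99×10⁻⁸ F.
C = (1/C₁ + 1/C₂)⁻¹ = 7.57×10⁻⁹ F.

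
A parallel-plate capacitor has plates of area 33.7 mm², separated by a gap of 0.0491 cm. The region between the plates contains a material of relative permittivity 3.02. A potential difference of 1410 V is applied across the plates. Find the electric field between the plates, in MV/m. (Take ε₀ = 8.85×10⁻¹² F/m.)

E = V/d = 1410 / 4.91×10⁻⁴ = 2.87×10⁶ V/m.

2.87 MV/m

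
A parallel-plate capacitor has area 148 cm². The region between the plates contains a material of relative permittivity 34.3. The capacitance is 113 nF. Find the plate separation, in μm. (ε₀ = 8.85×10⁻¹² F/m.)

39.8 μm

A = 148 cm² = 1.48×10⁻² m².
d = κε₀A/C = 34.3 × 8.85×10⁻¹² × 1.48×10⁻² / 1.13×10⁻⁷ = 3.98×10⁻⁵ m.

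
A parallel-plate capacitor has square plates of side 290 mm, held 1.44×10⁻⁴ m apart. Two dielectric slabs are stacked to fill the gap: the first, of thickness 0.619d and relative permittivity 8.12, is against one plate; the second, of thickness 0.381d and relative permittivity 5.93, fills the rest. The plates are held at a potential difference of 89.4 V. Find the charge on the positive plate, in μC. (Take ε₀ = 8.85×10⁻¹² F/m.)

3.29 μC

A = (290 mm)² = 8.41×10⁻² m².
Stacked slabs ⇒ two capacitors in series, each with the full plate area.
C₁ = κ₁ε₀A/d₁ = 8.12 × 8.85×10⁻¹² × 8.41×10⁻² / 8.91×10⁻⁵ = 6.78×10⁻⁸ F.
C₂ = κ₂ε₀A/d₂ = 5.93 × 8.85×10⁻¹² × 8.41×10⁻² / 5.49×10⁻⁵ = 8.04×10⁻⁸ F.
C = (1/C₁ + 1/C₂)⁻¹ = 3.68×10⁻⁸ F.
Q = CV = 3.68×10⁻⁸ × 89.4 = 3.29×10⁻⁶ C.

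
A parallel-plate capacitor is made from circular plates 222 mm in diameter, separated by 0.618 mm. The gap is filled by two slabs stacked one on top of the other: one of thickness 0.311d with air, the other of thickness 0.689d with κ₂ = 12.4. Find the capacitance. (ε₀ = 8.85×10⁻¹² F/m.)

1.51 nF

A = π(222/2 mm)² = 3.87×10⁻² m².
Stacked slabs ⇒ two capacitors in series, each with the full plate area.
C₁ = κ₁ε₀A/d₁ = 1.00 × 8.85×10⁻¹² × 3.87×10⁻² / 1.92×10⁻⁴ = 1.78×10⁻⁹ F.
C₂ = κ₂ε₀A/d₂ = 12.4 × 8.85×10⁻¹² × 3.87×10⁻² / 4.26×10⁻⁴ = 9.98×10⁻⁹ F.
C = (1/C₁ + 1/C₂)⁻¹ = 1.51×10⁻⁹ F.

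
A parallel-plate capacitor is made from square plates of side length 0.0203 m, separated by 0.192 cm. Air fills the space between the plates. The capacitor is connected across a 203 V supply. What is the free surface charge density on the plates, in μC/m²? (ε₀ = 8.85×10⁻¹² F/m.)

0.936 μC/m²

A = (0.0203 m)² = 4.12×10⁻⁴ m².
C = ε₀A/d = 8.85×10⁻¹² × 4.12×10⁻⁴ / 1.92×10⁻³ = 1.90×10⁻¹² F.
σ = Q/A = CV/A = 1.90×10⁻¹² × 203 / 4.12×10⁻⁴ = 9.36×10⁻⁷ C/m².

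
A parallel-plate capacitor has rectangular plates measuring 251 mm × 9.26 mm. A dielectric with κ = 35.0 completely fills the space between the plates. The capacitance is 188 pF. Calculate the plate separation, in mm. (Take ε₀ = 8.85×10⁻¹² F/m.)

A = 251 × 9.26 mm² = 2.32×10⁻³ m².
d = κε₀A/C = 35.0 × 8.85×10⁻¹² × 2.32×10⁻³ / 1.88×10⁻¹⁰ = 3.83×10⁻³ m.

d ≈ 3.83 mm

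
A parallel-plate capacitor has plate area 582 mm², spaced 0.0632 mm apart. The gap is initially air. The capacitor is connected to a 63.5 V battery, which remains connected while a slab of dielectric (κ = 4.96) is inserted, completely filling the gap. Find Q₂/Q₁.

Q₂/Q₁ ≈ 4.96

Battery connected ⇒ V is held fixed.
C₂ = 4.96 C₁ and Q = CV, so Q₂/Q₁ = C₂/C₁ = 4.96.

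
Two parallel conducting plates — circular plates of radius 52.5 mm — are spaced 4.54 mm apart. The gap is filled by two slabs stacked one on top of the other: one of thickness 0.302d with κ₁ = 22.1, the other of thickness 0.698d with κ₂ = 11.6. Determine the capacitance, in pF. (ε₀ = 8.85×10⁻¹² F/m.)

C ≈ 229 pF

A = π(52.5 mm)² = 8.66×10⁻³ m².
Stacked slabs ⇒ two capacitors in series, each with the full plate area.
C₁ = κ₁ε₀A/d₁ = 22.1 × 8.85×10⁻¹² × 8.66×10⁻³ / 1.37×10⁻³ = 1.24×10⁻⁹ F.
C₂ = κ₂ε₀A/d₂ = 11.6 × 8.85×10⁻¹² × 8.66×10⁻³ / 3.17×10⁻³ = 2.81×10⁻¹⁰ F.
C = (1/C₁ + 1/C₂)⁻¹ = 2.29×10⁻¹⁰ F.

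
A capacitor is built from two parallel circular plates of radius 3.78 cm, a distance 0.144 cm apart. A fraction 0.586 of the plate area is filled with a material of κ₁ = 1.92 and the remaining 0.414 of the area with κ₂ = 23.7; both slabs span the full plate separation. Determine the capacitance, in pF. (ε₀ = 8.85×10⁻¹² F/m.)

A = π(3.78 cm)² = 4.49×10⁻³ m².
Side-by-side slabs ⇒ two capacitors in parallel, each spanning the full gap.
C₁ = κ₁ε₀A₁/d = 1.92 × 8.85×10⁻¹² × 2.63×10⁻³ / 1.44×10⁻³ = 3.10×10⁻¹¹ F.
C₂ = κ₂ε₀A₂/d = 23.7 × 8.85×10⁻¹² × 1.86×10⁻³ / 1.44×10⁻³ = 2.71×10⁻¹⁰ F.
C = C₁ + C₂ = 3.02×10⁻¹⁰ F.

C ≈ 302 pF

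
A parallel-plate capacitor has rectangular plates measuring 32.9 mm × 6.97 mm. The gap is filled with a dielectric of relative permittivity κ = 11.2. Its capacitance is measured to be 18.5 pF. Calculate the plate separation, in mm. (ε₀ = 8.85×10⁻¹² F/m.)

A = 32.9 × 6.97 mm² = 2.29×10⁻⁴ m².
d = κε₀A/C = 11.2 × 8.85×10⁻¹² × 2.29×10⁻⁴ / 1.85×10⁻¹¹ = 1.23×10⁻³ m.

d ≈ 1.23 mm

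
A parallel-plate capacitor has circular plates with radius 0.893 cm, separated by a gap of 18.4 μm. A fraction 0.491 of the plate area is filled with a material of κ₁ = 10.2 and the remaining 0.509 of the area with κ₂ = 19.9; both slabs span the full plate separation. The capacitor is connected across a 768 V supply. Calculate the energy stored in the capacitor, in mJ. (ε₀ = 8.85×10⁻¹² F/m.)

A = π(0.893 cm)² = 2.51×10⁻⁴ m².
Side-by-side slabs ⇒ two capacitors in parallel, each spanning the full gap.
C₁ = κ₁ε₀A₁/d = 10.2 × 8.85×10⁻¹² × 1.23×10⁻⁴ / 1.84×10⁻⁵ = 6.03×10⁻¹⁰ F.
C₂ = κ₂ε₀A₂/d = 19.9 × 8.85×10⁻¹² × 1.28×10⁻⁴ / 1.84×10⁻⁵ = 1.22×10⁻⁹ F.
C = C₁ + C₂ = 1.82×10⁻⁹ F.
U = ½CV² = ½ × 1.82×10⁻⁹ × (768)² = 5.38×10⁻⁴ J.

0.538 mJ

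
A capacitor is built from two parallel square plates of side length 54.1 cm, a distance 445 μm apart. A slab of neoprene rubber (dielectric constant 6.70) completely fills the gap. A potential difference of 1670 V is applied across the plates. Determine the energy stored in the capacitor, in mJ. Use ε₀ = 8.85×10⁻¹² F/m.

A = (54.1 cm)² = 0.293 m².
C = κε₀A/d = 6.70 × 8.85×10⁻¹² × 0.293 / 4.45×10⁻⁴ = 3.90×10⁻⁸ F.
U = ½CV² = ½ × 3.90×10⁻⁸ × (1670)² = 5.44×10⁻² J.

U ≈ 54.4 mJ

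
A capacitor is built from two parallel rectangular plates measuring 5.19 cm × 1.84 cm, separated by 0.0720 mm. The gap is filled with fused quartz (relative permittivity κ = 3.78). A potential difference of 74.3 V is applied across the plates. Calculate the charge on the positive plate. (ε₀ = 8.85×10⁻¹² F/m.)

A = 5.19 × 1.84 cm² = 9.55×10⁻⁴ m².
C = κε₀A/d = 3.78 × 8.85×10⁻¹² × 9.55×10⁻⁴ / 7.20×10⁻⁵ = 4.44×10⁻¹⁰ F.
Q = CV = 4.44×10⁻¹⁰ × 74.3 = 3.30×10⁻⁸ C.

Q ≈ 33.0 nC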